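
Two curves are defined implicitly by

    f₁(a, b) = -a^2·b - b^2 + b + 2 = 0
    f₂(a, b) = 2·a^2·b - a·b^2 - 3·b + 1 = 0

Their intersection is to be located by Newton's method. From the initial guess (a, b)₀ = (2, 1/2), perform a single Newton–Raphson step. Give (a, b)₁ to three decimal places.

At (2, 1/2): F = (0.250, 3.000).
Jacobian J = [[-2·a·b, -a^2 - 2·b + 1], [4·a·b - b^2, 2·a^2 - 2·a·b - 3]].
At the point, J = [[-2.000, -4.000], [3.750, 3.000]] (det J = 9.000).
Solving J·Δ = −F gives Δ = (-1.417, 0.771).
Then the next iterate is (a, b)₁ = (0.583, 1.271).

(0.583, 1.271)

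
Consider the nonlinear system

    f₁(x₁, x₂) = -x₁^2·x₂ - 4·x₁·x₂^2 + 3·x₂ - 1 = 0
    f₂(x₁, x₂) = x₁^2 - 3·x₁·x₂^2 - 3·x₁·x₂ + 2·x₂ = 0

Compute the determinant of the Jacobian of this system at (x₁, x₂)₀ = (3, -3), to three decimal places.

J = [[-2·x₁·x₂ - 4·x₂^2, -x₁^2 - 8·x₁·x₂ + 3], [2·x₁ - 3·x₂^2 - 3·x₂, -6·x₁·x₂ - 3·x₁ + 2]].
At the point, J = [[-18.000, 66.000], [-12.000, 47.000]].
det J = -54.000.

-54.000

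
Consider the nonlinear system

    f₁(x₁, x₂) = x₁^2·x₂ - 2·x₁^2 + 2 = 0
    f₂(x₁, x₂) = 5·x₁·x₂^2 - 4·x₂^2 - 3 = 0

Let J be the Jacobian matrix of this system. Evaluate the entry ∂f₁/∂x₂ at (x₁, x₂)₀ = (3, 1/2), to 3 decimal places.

∂f₁/∂x₂ = x₁^2.
At (3, 1/2) this is 9.000.

9.000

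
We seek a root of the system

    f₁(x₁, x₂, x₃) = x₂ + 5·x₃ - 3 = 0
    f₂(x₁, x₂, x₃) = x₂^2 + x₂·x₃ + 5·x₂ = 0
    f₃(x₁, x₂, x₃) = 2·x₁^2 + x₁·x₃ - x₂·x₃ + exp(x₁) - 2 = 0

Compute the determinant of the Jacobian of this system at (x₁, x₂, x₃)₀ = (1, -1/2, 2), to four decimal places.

-265.9076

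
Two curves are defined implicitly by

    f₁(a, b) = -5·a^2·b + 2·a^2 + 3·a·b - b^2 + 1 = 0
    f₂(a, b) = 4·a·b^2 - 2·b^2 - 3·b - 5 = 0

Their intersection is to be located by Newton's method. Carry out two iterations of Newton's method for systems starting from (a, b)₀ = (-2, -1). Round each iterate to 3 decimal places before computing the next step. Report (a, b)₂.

(-2.012, 1.128)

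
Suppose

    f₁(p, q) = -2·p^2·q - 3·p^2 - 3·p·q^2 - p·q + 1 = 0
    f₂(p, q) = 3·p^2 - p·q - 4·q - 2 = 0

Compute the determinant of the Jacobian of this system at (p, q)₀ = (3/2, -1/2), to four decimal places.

48.6250

J = [[-4·p·q - 6·p - 3·q^2 - q, -2·p^2 - 6·p·q - p], [6·p - q, -p - 4]].
At the point, J = [[-6.2500, -1.5000], [9.5000, -5.5000]].
det J = 48.6250.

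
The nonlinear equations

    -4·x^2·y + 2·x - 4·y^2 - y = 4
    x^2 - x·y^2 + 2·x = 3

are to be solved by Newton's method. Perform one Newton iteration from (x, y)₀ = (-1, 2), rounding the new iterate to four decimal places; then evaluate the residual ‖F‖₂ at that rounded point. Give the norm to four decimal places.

At (-1, 2): F = (-32.0000, 0.0000).
Jacobian J = [[-8·x·y + 2, -4·x^2 - 8·y - 1], [2·x - y^2 + 2, -2·x·y]].
At the point, J = [[18.0000, -21.0000], [-4.0000, 4.0000]] (det J = -12.0000).
Solving J·Δ = −F gives Δ = (-10.6667, -10.6667).
Then the next iterate is (x, y)₁ = (-11.6667, -8.6667).
Re-evaluating at (-11.6667, -8.6667): F = (4399.450174, 986.084030), so ‖F‖₂ = 4508.6055.

4508.6055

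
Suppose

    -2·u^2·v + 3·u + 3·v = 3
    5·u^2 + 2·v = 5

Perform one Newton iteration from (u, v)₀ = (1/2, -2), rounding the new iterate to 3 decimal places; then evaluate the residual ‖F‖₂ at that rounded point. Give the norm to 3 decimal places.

340.508

At (1/2, -2): F = (-6.500, -7.750).
Jacobian J = [[-4·u·v + 3, -2·u^2 + 3], [10·u, 2]].
At the point, J = [[7.000, 2.500], [5.000, 2.000]] (det J = 1.500).
Solving J·Δ = −F gives Δ = (-4.250, 14.500).
Then the next iterate is (u, v)₁ = (-3.750, 12.500).
Re-evaluating at (-3.750, 12.500): F = (-328.31250, 90.31250), so ‖F‖₂ = 340.508.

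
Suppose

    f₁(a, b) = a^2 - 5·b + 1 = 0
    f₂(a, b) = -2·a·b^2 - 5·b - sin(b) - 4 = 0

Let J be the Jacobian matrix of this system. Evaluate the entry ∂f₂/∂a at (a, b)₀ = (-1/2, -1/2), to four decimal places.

-0.5000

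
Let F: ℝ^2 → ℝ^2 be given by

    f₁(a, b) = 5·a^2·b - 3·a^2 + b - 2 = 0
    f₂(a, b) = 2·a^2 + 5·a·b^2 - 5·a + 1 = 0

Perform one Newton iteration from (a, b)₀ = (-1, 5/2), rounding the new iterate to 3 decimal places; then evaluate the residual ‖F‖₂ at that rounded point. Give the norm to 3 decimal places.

6.935

At (-1, 5/2): F = (10.000, -23.250).
Jacobian J = [[10·a·b - 6·a, 5·a^2 + 1], [4·a + 5·b^2 - 5, 10·a·b]].
At the point, J = [[-19.000, 6.000], [22.250, -25.000]] (det J = 341.500).
Solving J·Δ = −F gives Δ = (0.324, -0.642).
Then the next iterate is (a, b)₁ = (-0.676, 1.858).
Re-evaluating at (-0.676, 1.858): F = (2.73238, -6.37436), so ‖F‖₂ = 6.935.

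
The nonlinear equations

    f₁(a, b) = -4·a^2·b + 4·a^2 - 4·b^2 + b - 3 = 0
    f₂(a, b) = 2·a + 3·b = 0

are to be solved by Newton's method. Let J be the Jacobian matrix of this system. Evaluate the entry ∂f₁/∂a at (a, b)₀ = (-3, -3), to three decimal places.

-96.000

∂f₁/∂a = -8·a·b + 8·a.
At (-3, -3) this is -96.000.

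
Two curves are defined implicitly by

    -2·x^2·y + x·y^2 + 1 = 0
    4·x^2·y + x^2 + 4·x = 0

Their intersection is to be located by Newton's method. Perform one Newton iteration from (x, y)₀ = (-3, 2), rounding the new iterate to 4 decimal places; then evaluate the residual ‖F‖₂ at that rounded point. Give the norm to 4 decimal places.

23.2342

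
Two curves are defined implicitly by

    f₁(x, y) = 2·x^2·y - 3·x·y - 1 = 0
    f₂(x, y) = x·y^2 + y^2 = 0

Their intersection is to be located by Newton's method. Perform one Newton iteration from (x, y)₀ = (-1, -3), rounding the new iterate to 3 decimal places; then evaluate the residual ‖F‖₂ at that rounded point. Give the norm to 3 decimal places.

0.000

At (-1, -3): F = (-16.000, 0.000).
Jacobian J = [[4·x·y - 3·y, 2·x^2 - 3·x], [y^2, 2·x·y + 2·y]].
At the point, J = [[21.000, 5.000], [9.000, 0.000]] (det J = -45.000).
Solving J·Δ = −F gives Δ = (0.000, 3.200).
Then the next iterate is (x, y)₁ = (-1.000, 0.200).
Re-evaluating at (-1.000, 0.200): F = (0.000, 0.000), so ‖F‖₂ = 0.000.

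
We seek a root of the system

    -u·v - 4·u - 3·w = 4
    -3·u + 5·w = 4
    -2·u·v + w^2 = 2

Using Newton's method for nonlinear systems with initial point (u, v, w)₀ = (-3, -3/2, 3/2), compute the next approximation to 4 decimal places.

(-0.8172, -0.5379, 0.3097)

At (-3, -3/2, 3/2): F = (-1.0000, 12.5000, -8.7500).
Jacobian J = [[-v - 4, -u, -3], [-3, 0, 5], [-2·v, -2·u, 2·w]].
At the point, J = [[-2.5000, 3.0000, -3.0000], [-3.0000, 0.0000, 5.0000], [3.0000, 6.0000, 3.0000]] (det J = 201.0000).
Solving J·Δ = −F gives Δ = (2.1828, 0.9621, -1.1903).
Then the next iterate is (u, v, w)₁ = (-0.8172, -0.5379, 0.3097).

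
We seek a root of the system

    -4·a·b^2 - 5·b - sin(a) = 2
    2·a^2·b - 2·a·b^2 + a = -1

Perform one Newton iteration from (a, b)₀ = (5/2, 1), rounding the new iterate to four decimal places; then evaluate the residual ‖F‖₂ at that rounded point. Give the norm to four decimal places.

At (5/2, 1): F = (-17.598472, 11.0000).
Jacobian J = [[-4·b^2 - cos(a), -8·a·b - 5], [4·a·b - 2·b^2 + 1, 2·a^2 - 4·a·b]].
At the point, J = [[-3.198856, -25.0000], [9.0000, 2.5000]] (det J = 217.002859).
Solving J·Δ = −F gives Δ = (-1.0645, -0.5677).
Then the next iterate is (a, b)₁ = (1.4355, 0.4323).
Re-evaluating at (1.4355, 0.4323): F = (-6.225445, 3.680605), so ‖F‖₂ = 7.2321.

7.2321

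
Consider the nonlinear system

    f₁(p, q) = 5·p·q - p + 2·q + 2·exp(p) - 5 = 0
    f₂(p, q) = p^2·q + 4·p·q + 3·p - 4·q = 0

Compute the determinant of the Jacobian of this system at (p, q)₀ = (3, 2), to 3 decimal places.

444.908

J = [[5·q + 2·exp(p) - 1, 5·p + 2], [2·p·q + 4·q + 3, p^2 + 4·p - 4]].
At the point, J = [[49.17107, 17.000], [23.000, 17.000]].
det J = 444.908.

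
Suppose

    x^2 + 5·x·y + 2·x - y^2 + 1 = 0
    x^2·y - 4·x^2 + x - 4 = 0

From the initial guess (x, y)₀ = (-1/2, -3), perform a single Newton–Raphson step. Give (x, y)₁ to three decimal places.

(0.185, 0.095)

At (-1/2, -3): F = (-1.250, -6.250).
Jacobian J = [[2·x + 5·y + 2, 5·x - 2·y], [2·x·y - 8·x + 1, x^2]].
At the point, J = [[-14.000, 3.500], [8.000, 0.250]] (det J = -31.500).
Solving J·Δ = −F gives Δ = (0.685, 3.095).
Then the next iterate is (x, y)₁ = (0.185, 0.095).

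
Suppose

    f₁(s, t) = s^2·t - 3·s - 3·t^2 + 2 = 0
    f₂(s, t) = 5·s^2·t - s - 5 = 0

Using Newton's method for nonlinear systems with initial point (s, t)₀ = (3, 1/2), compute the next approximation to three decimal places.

(0.223, 1.042)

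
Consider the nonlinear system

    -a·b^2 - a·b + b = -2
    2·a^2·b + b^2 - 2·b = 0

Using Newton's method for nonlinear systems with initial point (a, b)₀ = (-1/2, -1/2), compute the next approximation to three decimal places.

(-3.231, -1.192)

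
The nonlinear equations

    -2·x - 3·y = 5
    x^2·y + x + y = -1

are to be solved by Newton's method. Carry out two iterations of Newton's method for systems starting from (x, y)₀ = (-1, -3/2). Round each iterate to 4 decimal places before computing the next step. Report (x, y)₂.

At (-1, -3/2): F = (1.5000, -3.0000).
Jacobian J = [[-2, -3], [2·x·y + 1, x^2 + 1]].
At the point, J = [[-2.0000, -3.0000], [4.0000, 2.0000]] (det J = 8.0000).
Solving J·Δ = −F gives Δ = (0.7500, 0.0000).
Then the next iterate is (x, y)₁ = (-0.2500, -1.5000).
Round to (-0.2500, -1.5000) and repeat: F = (0.0000, -0.843750), J = [[-2.0000, -3.0000], [1.7500, 1.0625]].
Δ = (0.8100, -0.5400), so (x, y)₂ = (0.5600, -2.0400).

(0.5600, -2.0400)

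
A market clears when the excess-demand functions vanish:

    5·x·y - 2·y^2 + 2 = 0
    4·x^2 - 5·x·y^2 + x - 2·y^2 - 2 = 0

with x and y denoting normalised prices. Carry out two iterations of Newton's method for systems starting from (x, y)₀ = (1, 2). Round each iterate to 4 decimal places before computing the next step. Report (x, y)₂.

(-0.0421, 0.7803)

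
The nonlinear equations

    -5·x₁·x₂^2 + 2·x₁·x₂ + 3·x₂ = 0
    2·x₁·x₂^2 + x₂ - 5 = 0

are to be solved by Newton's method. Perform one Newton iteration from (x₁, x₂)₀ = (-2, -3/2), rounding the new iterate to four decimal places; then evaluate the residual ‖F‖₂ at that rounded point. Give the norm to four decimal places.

23.6002

At (-2, -3/2): F = (24.0000, -15.5000).
Jacobian J = [[-5·x₂^2 + 2·x₂, -10·x₁·x₂ + 2·x₁ + 3], [2·x₂^2, 4·x₁·x₂ + 1]].
At the point, J = [[-14.2500, -31.0000], [4.5000, 13.0000]] (det J = -45.7500).
Solving J·Δ = −F gives Δ = (-3.6831, 2.4672).
Then the next iterate is (x₁, x₂)₁ = (-5.6831, 0.9672).
Re-evaluating at (-5.6831, 0.9672): F = (18.490225, -14.665605), so ‖F‖₂ = 23.6002.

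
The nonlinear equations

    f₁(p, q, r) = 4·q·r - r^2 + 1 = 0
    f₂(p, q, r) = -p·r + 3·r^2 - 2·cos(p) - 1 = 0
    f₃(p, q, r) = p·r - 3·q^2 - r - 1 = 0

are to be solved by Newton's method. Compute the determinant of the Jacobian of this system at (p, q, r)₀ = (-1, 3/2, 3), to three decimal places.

571.609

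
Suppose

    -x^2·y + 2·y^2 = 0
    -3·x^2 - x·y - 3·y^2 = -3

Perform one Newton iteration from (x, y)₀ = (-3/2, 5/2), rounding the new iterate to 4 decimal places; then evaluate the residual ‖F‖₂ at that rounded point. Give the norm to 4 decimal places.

4.6866

At (-3/2, 5/2): F = (6.8750, -18.7500).
Jacobian J = [[-2·x·y, -x^2 + 4·y], [-6·x - y, -x - 6·y]].
At the point, J = [[7.5000, 7.7500], [6.5000, -13.5000]] (det J = -151.6250).
Solving J·Δ = −F gives Δ = (0.3462, -1.2222).
Then the next iterate is (x, y)₁ = (-1.1538, 1.2778).
Re-evaluating at (-1.1538, 1.2778): F = (1.564469, -4.417756), so ‖F‖₂ = 4.6866.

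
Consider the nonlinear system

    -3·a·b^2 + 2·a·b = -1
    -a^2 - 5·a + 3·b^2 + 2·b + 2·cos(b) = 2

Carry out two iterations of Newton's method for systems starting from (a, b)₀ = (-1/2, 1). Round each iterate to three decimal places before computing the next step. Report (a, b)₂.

At (-1/2, 1): F = (1.500, 6.33060).
Jacobian J = [[-3·b^2 + 2·b, -6·a·b + 2·a], [-2·a - 5, 6·b - 2·sin(b) + 2]].
At the point, J = [[-1.000, 2.000], [-4.000, 6.31706]] (det J = 1.68294).
Solving J·Δ = −F gives Δ = (1.893, 0.196).
Then the next iterate is (a, b)₁ = (1.393, 1.196).
Round to (1.393, 1.196) and repeat: F = (-1.64565, -3.49003), J = [[-1.89925, -7.21017], [-7.786, 7.31484]].
Δ = (-0.531, -0.088), so (a, b)₂ = (0.862, 1.108).

(0.862, 1.108)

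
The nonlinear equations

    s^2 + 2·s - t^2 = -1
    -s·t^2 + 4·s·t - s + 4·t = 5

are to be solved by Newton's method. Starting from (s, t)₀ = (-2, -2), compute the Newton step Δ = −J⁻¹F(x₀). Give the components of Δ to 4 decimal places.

(0.2105, 0.8553)

At (-2, -2): F = (-3.0000, 13.0000).
Jacobian J = [[2·s + 2, -2·t], [-t^2 + 4·t - 1, -2·s·t + 4·s + 4]].
At the point, J = [[-2.0000, 4.0000], [-13.0000, -12.0000]] (det J = 76.0000).
Solving J·Δ = −F gives Δ = (0.2105, 0.8553).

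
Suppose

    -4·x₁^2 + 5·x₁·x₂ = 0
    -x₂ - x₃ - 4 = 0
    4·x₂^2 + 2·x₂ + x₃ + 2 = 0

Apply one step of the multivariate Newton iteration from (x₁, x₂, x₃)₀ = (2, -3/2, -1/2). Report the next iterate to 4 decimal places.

(0.8936, -1.0000, -3.0000)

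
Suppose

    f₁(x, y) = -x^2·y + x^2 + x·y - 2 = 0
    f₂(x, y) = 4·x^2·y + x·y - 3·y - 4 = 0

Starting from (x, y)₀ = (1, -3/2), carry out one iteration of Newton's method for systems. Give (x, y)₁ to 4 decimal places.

(1.2857, 3.9286)

At (1, -3/2): F = (-1.0000, -7.0000).
Jacobian J = [[-2·x·y + 2·x + y, -x^2 + x], [8·x·y + y, 4·x^2 + x - 3]].
At the point, J = [[3.5000, 0.0000], [-13.5000, 2.0000]] (det J = 7.0000).
Solving J·Δ = −F gives Δ = (0.2857, 5.4286).
Then the next iterate is (x, y)₁ = (1.2857, 3.9286).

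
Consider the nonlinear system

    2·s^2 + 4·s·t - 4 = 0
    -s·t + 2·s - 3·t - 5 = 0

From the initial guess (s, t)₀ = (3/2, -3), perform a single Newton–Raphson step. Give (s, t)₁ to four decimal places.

At (3/2, -3): F = (-17.5000, 11.5000).
Jacobian J = [[4·s + 4·t, 4·s], [-t + 2, -s - 3]].
At the point, J = [[-6.0000, 6.0000], [5.0000, -4.5000]] (det J = -3.0000).
Solving J·Δ = −F gives Δ = (3.2500, 6.1667).
Then the next iterate is (s, t)₁ = (4.7500, 3.1667).

(4.7500, 3.1667)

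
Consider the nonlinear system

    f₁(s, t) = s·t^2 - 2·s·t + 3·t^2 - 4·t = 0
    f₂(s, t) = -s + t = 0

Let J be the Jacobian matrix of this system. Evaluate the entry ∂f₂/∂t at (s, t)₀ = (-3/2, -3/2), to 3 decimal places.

∂f₂/∂t = 1.
At (-3/2, -3/2) this is 1.000.

1.000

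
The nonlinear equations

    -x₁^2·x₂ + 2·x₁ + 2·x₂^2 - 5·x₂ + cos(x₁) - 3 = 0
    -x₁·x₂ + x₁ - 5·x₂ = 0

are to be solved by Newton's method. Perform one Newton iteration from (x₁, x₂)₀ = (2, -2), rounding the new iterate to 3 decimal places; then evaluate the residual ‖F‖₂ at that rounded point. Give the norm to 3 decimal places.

232.247

At (2, -2): F = (26.58385, 16.000).
Jacobian J = [[-2·x₁·x₂ - sin(x₁) + 2, -x₁^2 + 4·x₂ - 5], [-x₂ + 1, -x₁ - 5]].
At the point, J = [[9.09070, -17.000], [3.000, -7.000]] (det J = -12.63492).
Solving J·Δ = −F gives Δ = (6.800, 5.200).
Then the next iterate is (x₁, x₂)₁ = (8.800, 3.200).
Re-evaluating at (8.800, 3.200): F = (-229.53909, -35.360), so ‖F‖₂ = 232.247.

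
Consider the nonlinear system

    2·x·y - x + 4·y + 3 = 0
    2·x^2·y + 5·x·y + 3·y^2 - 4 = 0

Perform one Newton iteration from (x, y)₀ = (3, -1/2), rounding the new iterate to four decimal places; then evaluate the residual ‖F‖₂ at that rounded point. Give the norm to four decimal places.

6.5922

At (3, -1/2): F = (-5.0000, -19.7500).
Jacobian J = [[2·y - 1, 2·x + 4], [4·x·y + 5·y, 2·x^2 + 5·x + 6·y]].
At the point, J = [[-2.0000, 10.0000], [-8.5000, 30.0000]] (det J = 25.0000).
Solving J·Δ = −F gives Δ = (-1.9000, 0.1200).
Then the next iterate is (x, y)₁ = (1.1000, -0.3800).
Re-evaluating at (1.1000, -0.3800): F = (-0.4560, -6.5764), so ‖F‖₂ = 6.5922.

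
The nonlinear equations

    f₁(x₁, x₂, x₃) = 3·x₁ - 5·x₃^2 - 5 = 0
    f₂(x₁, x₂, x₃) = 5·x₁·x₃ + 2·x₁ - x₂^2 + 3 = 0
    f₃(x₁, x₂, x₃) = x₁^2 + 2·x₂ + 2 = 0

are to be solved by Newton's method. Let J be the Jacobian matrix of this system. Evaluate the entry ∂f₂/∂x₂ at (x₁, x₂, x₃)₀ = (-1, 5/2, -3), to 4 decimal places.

-5.0000

∂f₂/∂x₂ = -2·x₂.
At (-1, 5/2, -3) this is -5.0000.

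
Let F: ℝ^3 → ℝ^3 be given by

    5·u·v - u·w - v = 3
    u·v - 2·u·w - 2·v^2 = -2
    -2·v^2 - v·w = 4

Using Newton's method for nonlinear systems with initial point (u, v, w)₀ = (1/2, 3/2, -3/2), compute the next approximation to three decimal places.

At (1/2, 3/2, -3/2): F = (0.000, -0.250, -6.250).
Jacobian J = [[5·v - w, 5·u - 1, -u], [v - 2·w, u - 4·v, -2·u], [0, -4·v - w, -v]].
At the point, J = [[9.000, 1.500, -0.500], [4.500, -5.500, -1.000], [0.000, -4.500, -1.500]] (det J = 54.000).
Solving J·Δ = −F gives Δ = (-0.471, 0.719, -6.323).
Then the next iterate is (u, v, w)₁ = (0.029, 2.219, -7.823).

(0.029, 2.219, -7.823)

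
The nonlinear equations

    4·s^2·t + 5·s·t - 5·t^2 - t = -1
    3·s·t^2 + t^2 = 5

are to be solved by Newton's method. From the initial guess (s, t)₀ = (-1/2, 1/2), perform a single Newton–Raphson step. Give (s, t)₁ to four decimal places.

At (-1/2, 1/2): F = (-1.5000, -5.1250).
Jacobian J = [[8·s·t + 5·t, 4·s^2 + 5·s - 10·t - 1], [3·t^2, 6·s·t + 2·t]].
At the point, J = [[0.5000, -7.5000], [0.7500, -0.5000]] (det J = 5.3750).
Solving J·Δ = −F gives Δ = (7.0116, 0.2674).
Then the next iterate is (s, t)₁ = (6.5116, 0.7674).

(6.5116, 0.7674)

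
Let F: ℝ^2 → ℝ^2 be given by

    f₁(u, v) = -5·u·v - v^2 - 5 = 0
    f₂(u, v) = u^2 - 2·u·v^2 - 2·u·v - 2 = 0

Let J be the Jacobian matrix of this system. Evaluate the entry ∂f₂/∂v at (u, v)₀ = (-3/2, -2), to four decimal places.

-9.0000

∂f₂/∂v = -4·u·v - 2·u.
At (-3/2, -2) this is -9.0000.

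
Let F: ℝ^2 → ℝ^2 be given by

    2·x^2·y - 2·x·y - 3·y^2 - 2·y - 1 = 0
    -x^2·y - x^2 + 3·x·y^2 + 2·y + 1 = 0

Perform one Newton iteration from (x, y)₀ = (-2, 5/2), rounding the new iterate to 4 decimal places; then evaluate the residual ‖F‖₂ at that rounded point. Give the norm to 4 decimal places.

13.1172

At (-2, 5/2): F = (5.2500, -45.5000).
Jacobian J = [[4·x·y - 2·y, 2·x^2 - 2·x - 6·y - 2], [-2·x·y - 2·x + 3·y^2, -x^2 + 6·x·y + 2]].
At the point, J = [[-25.0000, -5.0000], [32.7500, -32.0000]] (det J = 963.7500).
Solving J·Δ = −F gives Δ = (0.4104, -1.0019).
Then the next iterate is (x, y)₁ = (-1.5896, 1.4981).
Re-evaluating at (-1.5896, 1.4981): F = (1.604531, -13.018704), so ‖F‖₂ = 13.1172.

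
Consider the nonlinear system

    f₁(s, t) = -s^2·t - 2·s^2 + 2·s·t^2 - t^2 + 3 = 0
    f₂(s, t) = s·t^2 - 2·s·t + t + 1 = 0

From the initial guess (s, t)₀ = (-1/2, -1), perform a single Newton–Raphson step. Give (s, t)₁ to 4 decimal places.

At (-1/2, -1): F = (0.7500, -1.5000).
Jacobian J = [[-2·s·t - 4·s + 2·t^2, -s^2 + 4·s·t - 2·t], [t^2 - 2·t, 2·s·t - 2·s + 1]].
At the point, J = [[3.0000, 3.7500], [3.0000, 3.0000]] (det J = -2.2500).
Solving J·Δ = −F gives Δ = (3.5000, -3.0000).
Then the next iterate is (s, t)₁ = (3.0000, -4.0000).

(3.0000, -4.0000)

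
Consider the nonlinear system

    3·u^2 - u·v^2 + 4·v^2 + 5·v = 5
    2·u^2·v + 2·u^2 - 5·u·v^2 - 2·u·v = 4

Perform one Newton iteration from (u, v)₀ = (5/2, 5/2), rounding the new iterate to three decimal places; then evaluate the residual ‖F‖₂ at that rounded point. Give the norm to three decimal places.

At (5/2, 5/2): F = (35.625, -50.875).
Jacobian J = [[6·u - v^2, -2·u·v + 8·v + 5], [4·u·v + 4·u - 5·v^2 - 2·v, 2·u^2 - 10·u·v - 2·u]].
At the point, J = [[8.750, 12.500], [-1.250, -55.000]] (det J = -465.625).
Solving J·Δ = −F gives Δ = (-2.842, -0.860).
Then the next iterate is (u, v)₁ = (-0.342, 1.640).
Re-evaluating at (-0.342, 1.640): F = (15.22914, 2.33855), so ‖F‖₂ = 15.408.

15.408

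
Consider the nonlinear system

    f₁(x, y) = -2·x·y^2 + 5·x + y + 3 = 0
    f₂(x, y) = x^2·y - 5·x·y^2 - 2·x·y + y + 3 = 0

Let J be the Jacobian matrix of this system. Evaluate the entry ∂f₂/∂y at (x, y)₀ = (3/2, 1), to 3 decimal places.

-14.750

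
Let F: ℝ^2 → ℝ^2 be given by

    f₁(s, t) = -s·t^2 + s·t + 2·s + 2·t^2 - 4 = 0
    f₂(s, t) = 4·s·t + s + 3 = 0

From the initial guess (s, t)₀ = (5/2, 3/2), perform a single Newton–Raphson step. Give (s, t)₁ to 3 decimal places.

(-0.364, 1.455)

At (5/2, 3/2): F = (3.625, 20.500).
Jacobian J = [[-t^2 + t + 2, -2·s·t + s + 4·t], [4·t + 1, 4·s]].
At the point, J = [[1.250, 1.000], [7.000, 10.000]] (det J = 5.500).
Solving J·Δ = −F gives Δ = (-2.864, -0.045).
Then the next iterate is (s, t)₁ = (-0.364, 1.455).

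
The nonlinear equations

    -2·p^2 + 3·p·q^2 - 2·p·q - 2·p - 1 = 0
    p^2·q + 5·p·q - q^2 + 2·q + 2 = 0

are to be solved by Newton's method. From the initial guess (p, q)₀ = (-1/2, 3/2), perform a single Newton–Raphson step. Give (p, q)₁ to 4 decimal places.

(-1.1277, 0.1489)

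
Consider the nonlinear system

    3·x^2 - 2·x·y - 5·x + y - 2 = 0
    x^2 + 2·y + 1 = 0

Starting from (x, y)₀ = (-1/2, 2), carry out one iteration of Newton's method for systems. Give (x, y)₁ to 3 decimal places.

(-0.500, -0.625)

At (-1/2, 2): F = (5.250, 5.250).
Jacobian J = [[6·x - 2·y - 5, -2·x + 1], [2·x, 2]].
At the point, J = [[-12.000, 2.000], [-1.000, 2.000]] (det J = -22.000).
Solving J·Δ = −F gives Δ = (0.000, -2.625).
Then the next iterate is (x, y)₁ = (-0.500, -0.625).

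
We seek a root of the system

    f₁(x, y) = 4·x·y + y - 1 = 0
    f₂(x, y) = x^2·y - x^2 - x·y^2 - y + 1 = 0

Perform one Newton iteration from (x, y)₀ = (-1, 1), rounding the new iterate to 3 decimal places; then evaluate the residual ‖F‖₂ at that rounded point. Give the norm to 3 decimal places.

0.000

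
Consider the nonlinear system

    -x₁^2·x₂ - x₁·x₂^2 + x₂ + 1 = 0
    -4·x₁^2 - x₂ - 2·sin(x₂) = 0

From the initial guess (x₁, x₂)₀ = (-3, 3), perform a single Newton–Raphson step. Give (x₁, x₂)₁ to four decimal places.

At (-3, 3): F = (4.0000, -39.282240).
Jacobian J = [[-2·x₁·x₂ - x₂^2, -x₁^2 - 2·x₁·x₂ + 1], [-8·x₁, -2·cos(x₂) - 1]].
At the point, J = [[9.0000, 10.0000], [24.0000, 0.979985]] (det J = -231.180135).
Solving J·Δ = −F gives Δ = (1.7162, -1.9445).
Then the next iterate is (x₁, x₂)₁ = (-1.2838, 1.0555).

(-1.2838, 1.0555)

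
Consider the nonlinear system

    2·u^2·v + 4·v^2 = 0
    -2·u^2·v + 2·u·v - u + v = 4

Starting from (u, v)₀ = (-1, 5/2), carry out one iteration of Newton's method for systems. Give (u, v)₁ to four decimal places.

(-0.4928, 1.3669)

At (-1, 5/2): F = (30.0000, -10.5000).
Jacobian J = [[4·u·v, 2·u^2 + 8·v], [-4·u·v + 2·v - 1, -2·u^2 + 2·u + 1]].
At the point, J = [[-10.0000, 22.0000], [14.0000, -3.0000]] (det J = -278.0000).
Solving J·Δ = −F gives Δ = (0.5072, -1.1331).
Then the next iterate is (u, v)₁ = (-0.4928, 1.3669).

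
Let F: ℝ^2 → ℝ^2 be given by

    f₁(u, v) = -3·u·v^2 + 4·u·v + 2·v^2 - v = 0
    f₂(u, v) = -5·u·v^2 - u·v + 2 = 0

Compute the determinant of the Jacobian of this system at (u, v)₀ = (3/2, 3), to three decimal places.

J = [[-3·v^2 + 4·v, -6·u·v + 4·u + 4·v - 1], [-5·v^2 - v, -10·u·v - u]].
At the point, J = [[-15.000, -10.000], [-48.000, -46.500]].
det J = 217.500.

217.500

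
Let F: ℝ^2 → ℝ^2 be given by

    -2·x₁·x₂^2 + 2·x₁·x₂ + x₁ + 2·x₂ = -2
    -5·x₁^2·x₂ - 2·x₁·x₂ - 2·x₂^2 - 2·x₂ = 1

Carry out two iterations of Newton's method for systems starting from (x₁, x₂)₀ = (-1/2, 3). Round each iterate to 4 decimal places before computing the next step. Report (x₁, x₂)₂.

At (-1/2, 3): F = (13.5000, -25.7500).
Jacobian J = [[-2·x₂^2 + 2·x₂ + 1, -4·x₁·x₂ + 2·x₁ + 2], [-10·x₁·x₂ - 2·x₂, -5·x₁^2 - 2·x₁ - 4·x₂ - 2]].
At the point, J = [[-11.0000, 7.0000], [9.0000, -14.2500]] (det J = 93.7500).
Solving J·Δ = −F gives Δ = (0.1293, -1.7253).
Then the next iterate is (x₁, x₂)₁ = (-0.3707, 1.2747).
Round to (-0.3707, 1.2747) and repeat: F = (4.438309, -6.729894), J = [[0.299680, 3.148725], [2.175913, -7.044492]].
Δ = (-1.1241, -1.3026), so (x₁, x₂)₂ = (-1.4948, -0.0279).

(-1.4948, -0.0279)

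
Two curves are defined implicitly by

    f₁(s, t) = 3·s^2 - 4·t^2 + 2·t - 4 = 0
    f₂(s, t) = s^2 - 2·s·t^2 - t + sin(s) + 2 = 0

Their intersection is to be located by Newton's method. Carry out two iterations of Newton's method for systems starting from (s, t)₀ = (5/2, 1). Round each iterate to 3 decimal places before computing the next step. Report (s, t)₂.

(1.542, 1.163)

At (5/2, 1): F = (12.750, 2.84847).
Jacobian J = [[6·s, -8·t + 2], [2·s - 2·t^2 + cos(s), -4·s·t - 1]].
At the point, J = [[15.000, -6.000], [2.19886, -11.000]] (det J = -151.80686).
Solving J·Δ = −F gives Δ = (-0.811, 0.097).
Then the next iterate is (s, t)₁ = (1.689, 1.097).
Round to (1.689, 1.097) and repeat: F = (1.93853, 0.68363), J = [[10.134, -6.776], [0.85325, -8.41133]].
Δ = (-0.147, 0.066), so (s, t)₂ = (1.542, 1.163).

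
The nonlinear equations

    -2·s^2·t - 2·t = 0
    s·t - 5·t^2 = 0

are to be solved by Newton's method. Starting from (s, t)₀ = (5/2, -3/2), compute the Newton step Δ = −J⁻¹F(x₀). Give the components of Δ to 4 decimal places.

(-0.6776, 0.7991)

At (5/2, -3/2): F = (21.7500, -15.0000).
Jacobian J = [[-4·s·t, -2·s^2 - 2], [t, s - 10·t]].
At the point, J = [[15.0000, -14.5000], [-1.5000, 17.5000]] (det J = 240.7500).
Solving J·Δ = −F gives Δ = (-0.6776, 0.7991).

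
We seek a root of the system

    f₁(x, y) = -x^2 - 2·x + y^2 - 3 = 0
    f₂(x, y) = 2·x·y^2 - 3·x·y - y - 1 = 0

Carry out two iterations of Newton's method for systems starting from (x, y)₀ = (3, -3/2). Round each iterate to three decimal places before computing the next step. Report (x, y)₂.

At (3, -3/2): F = (-15.750, 27.500).
Jacobian J = [[-2·x - 2, 2·y], [2·y^2 - 3·y, 4·x·y - 3·x - 1]].
At the point, J = [[-8.000, -3.000], [9.000, -28.000]] (det J = 251.000).
Solving J·Δ = −F gives Δ = (-2.086, 0.312).
Then the next iterate is (x, y)₁ = (0.914, -1.188).
Round to (0.914, -1.188) and repeat: F = (-4.25205, 6.02543), J = [[-3.828, -2.376], [6.38669, -8.08533]].
Δ = (-1.056, -0.089), so (x, y)₂ = (-0.142, -1.277).

(-0.142, -1.277)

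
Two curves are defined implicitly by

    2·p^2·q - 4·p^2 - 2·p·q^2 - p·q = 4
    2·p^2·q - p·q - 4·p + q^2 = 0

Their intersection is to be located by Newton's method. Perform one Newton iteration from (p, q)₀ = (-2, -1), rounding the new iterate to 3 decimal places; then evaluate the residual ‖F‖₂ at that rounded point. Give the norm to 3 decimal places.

6.348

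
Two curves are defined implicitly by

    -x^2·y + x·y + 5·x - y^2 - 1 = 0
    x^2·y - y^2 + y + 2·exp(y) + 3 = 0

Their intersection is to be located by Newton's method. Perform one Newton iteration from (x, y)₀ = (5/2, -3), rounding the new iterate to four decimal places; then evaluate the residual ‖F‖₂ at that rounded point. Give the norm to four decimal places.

8.7661

At (5/2, -3): F = (13.7500, -27.650426).
Jacobian J = [[-2·x·y + y + 5, -x^2 + x - 2·y], [2·x·y, x^2 - 2·y + 2·exp(y) + 1]].
At the point, J = [[17.0000, 2.2500], [-15.0000, 13.349574]] (det J = 260.692760).
Solving J·Δ = −F gives Δ = (-0.9428, 1.0119).
Then the next iterate is (x, y)₁ = (1.5572, -1.9881).
Re-evaluating at (1.5572, -1.9881): F = (4.558477, -7.487619), so ‖F‖₂ = 8.7661.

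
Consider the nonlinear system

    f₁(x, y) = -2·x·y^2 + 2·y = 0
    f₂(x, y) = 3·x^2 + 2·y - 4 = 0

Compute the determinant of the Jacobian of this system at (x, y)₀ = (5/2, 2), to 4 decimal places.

J = [[-2·y^2, -4·x·y + 2], [6·x, 2]].
At the point, J = [[-8.0000, -18.0000], [15.0000, 2.0000]].
det J = 254.0000.

254.0000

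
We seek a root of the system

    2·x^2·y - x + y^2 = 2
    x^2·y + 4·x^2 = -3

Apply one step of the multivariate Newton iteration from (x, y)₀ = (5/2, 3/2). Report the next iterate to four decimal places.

At (5/2, 3/2): F = (16.5000, 37.3750).
Jacobian J = [[4·x·y - 1, 2·x^2 + 2·y], [2·x·y + 8·x, x^2]].
At the point, J = [[14.0000, 15.5000], [27.5000, 6.2500]] (det J = -338.7500).
Solving J·Δ = −F gives Δ = (-1.4057, 0.2052).
Then the next iterate is (x, y)₁ = (1.0943, 1.7052).

(1.0943, 1.7052)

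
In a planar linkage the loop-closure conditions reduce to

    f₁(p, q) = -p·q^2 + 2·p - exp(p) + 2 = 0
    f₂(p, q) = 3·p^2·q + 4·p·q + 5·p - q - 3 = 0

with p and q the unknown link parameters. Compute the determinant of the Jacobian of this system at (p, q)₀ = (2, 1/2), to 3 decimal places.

-81.142

J = [[-q^2 - exp(p) + 2, -2·p·q], [6·p·q + 4·q + 5, 3·p^2 + 4·p - 1]].
At the point, J = [[-5.63906, -2.000], [13.000, 19.000]].
det J = -81.142.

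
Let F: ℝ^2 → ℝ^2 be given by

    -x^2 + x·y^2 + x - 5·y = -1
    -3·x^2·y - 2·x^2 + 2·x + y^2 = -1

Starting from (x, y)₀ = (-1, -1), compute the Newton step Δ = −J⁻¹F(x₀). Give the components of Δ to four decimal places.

At (-1, -1): F = (3.0000, 1.0000).
Jacobian J = [[-2·x + y^2 + 1, 2·x·y - 5], [-6·x·y - 4·x + 2, -3·x^2 + 2·y]].
At the point, J = [[4.0000, -3.0000], [0.0000, -5.0000]] (det J = -20.0000).
Solving J·Δ = −F gives Δ = (-0.6000, 0.2000).

(-0.6000, 0.2000)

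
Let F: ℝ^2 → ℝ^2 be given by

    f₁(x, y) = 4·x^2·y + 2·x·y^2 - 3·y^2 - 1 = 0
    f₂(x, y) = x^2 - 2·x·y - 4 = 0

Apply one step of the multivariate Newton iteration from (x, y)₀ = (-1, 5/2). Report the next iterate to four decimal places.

(-1.0154, 1.4460)

At (-1, 5/2): F = (-22.2500, 2.0000).
Jacobian J = [[8·x·y + 2·y^2, 4·x^2 + 4·x·y - 6·y], [2·x - 2·y, -2·x]].
At the point, J = [[-7.5000, -21.0000], [-7.0000, 2.0000]] (det J = -162.0000).
Solving J·Δ = −F gives Δ = (-0.0154, -1.0540).
Then the next iterate is (x, y)₁ = (-1.0154, 1.4460).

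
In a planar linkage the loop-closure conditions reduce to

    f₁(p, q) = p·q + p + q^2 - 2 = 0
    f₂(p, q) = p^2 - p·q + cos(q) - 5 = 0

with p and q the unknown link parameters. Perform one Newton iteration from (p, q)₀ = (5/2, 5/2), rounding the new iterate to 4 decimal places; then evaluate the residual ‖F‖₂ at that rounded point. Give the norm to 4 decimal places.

3.0687

At (5/2, 5/2): F = (13.0000, -5.801144).
Jacobian J = [[q + 1, p + 2·q], [2·p - q, -p - sin(q)]].
At the point, J = [[3.5000, 7.5000], [2.5000, -3.098472]] (det J = -29.594653).
Solving J·Δ = −F gives Δ = (0.1091, -1.7842).
Then the next iterate is (p, q)₁ = (2.6091, 0.7158).
Re-evaluating at (2.6091, 0.7158): F = (2.989063, 0.694378), so ‖F‖₂ = 3.0687.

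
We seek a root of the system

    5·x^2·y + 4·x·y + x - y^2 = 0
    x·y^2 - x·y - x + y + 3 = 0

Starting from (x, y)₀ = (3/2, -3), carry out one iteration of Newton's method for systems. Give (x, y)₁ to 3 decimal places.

(0.851, -2.014)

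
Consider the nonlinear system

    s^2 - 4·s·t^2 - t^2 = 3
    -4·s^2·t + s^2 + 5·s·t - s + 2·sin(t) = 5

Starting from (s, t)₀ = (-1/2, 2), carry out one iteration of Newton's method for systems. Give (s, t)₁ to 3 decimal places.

(-3.849, -12.544)

At (-1/2, 2): F = (1.250, -9.43141).
Jacobian J = [[2·s - 4·t^2, -8·s·t - 2·t], [-8·s·t + 2·s + 5·t - 1, -4·s^2 + 5·s + 2·cos(t)]].
At the point, J = [[-17.000, 4.000], [16.000, -4.33229]] (det J = 9.64899).
Solving J·Δ = −F gives Δ = (-3.349, -14.544).
Then the next iterate is (s, t)₁ = (-3.849, -12.544).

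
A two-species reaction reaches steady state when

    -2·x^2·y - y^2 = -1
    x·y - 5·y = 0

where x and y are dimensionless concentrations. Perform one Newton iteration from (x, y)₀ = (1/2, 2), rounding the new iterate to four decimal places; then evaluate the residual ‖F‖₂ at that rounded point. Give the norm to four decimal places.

1.4321

At (1/2, 2): F = (-4.0000, -9.0000).
Jacobian J = [[-4·x·y, -2·x^2 - 2·y], [y, x - 5]].
At the point, J = [[-4.0000, -4.5000], [2.0000, -4.5000]] (det J = 27.0000).
Solving J·Δ = −F gives Δ = (0.8333, -1.6296).
Then the next iterate is (x, y)₁ = (1.3333, 0.3704).
Re-evaluating at (1.3333, 0.3704): F = (-0.454108, -1.358146), so ‖F‖₂ = 1.4321.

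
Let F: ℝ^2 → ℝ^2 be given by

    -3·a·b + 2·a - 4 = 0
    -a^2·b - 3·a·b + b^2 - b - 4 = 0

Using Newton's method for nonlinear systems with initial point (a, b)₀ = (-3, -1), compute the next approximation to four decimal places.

At (-3, -1): F = (-19.0000, -2.0000).
Jacobian J = [[-3·b + 2, -3·a], [-2·a·b - 3·b, -a^2 - 3·a + 2·b - 1]].
At the point, J = [[5.0000, 9.0000], [-3.0000, -3.0000]] (det J = 12.0000).
Solving J·Δ = −F gives Δ = (-6.2500, 5.5833).
Then the next iterate is (a, b)₁ = (-9.2500, 4.5833).

(-9.2500, 4.5833)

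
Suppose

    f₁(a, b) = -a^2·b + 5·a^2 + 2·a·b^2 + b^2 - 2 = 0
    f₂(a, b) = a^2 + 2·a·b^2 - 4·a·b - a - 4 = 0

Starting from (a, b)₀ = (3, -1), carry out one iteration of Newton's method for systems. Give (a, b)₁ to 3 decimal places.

(1.549, -0.832)

At (3, -1): F = (59.000, 20.000).
Jacobian J = [[-2·a·b + 10·a + 2·b^2, -a^2 + 4·a·b + 2·b], [2·a + 2·b^2 - 4·b - 1, 4·a·b - 4·a]].
At the point, J = [[38.000, -23.000], [11.000, -24.000]] (det J = -659.000).
Solving J·Δ = −F gives Δ = (-1.451, 0.168).
Then the next iterate is (a, b)₁ = (1.549, -0.832).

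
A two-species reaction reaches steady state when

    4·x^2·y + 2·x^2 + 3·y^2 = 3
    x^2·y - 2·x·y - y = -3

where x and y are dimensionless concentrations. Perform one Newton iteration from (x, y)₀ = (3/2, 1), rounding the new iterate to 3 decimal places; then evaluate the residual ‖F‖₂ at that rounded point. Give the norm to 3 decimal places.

3.718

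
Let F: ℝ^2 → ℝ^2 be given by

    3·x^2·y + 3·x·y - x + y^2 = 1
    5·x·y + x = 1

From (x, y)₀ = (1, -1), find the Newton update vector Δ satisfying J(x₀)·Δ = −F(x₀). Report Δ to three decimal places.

At (1, -1): F = (-7.000, -5.000).
Jacobian J = [[6·x·y + 3·y - 1, 3·x^2 + 3·x + 2·y], [5·y + 1, 5·x]].
At the point, J = [[-10.000, 4.000], [-4.000, 5.000]] (det J = -34.000).
Solving J·Δ = −F gives Δ = (-0.441, 0.647).

(-0.441, 0.647)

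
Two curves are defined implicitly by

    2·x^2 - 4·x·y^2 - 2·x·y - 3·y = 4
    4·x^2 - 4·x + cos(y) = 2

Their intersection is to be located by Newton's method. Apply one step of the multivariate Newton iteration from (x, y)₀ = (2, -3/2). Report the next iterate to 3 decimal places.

(1.472, -1.232)

At (2, -3/2): F = (-3.500, 6.07074).
Jacobian J = [[4·x - 4·y^2 - 2·y, -8·x·y - 2·x - 3], [8·x - 4, -sin(y)]].
At the point, J = [[2.000, 17.000], [12.000, 0.99749]] (det J = -202.00501).
Solving J·Δ = −F gives Δ = (-0.528, 0.268).
Then the next iterate is (x, y)₁ = (1.472, -1.232).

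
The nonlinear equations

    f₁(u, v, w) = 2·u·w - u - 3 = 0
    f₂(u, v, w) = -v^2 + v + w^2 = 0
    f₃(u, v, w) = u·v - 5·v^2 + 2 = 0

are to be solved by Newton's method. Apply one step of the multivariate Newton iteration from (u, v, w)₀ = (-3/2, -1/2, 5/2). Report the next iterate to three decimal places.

At (-3/2, -1/2, 5/2): F = (-9.000, 5.500, 1.500).
Jacobian J = [[2·w - 1, 0, 2·u], [0, -2·v + 1, 2·w], [v, u - 10·v, 0]].
At the point, J = [[4.000, 0.000, -3.000], [0.000, 2.000, 5.000], [-0.500, 3.500, 0.000]] (det J = -73.000).
Solving J·Δ = −F gives Δ = (1.490, -0.216, -1.014).
Then the next iterate is (u, v, w)₁ = (-0.010, -0.716, 1.486).

(-0.010, -0.716, 1.486)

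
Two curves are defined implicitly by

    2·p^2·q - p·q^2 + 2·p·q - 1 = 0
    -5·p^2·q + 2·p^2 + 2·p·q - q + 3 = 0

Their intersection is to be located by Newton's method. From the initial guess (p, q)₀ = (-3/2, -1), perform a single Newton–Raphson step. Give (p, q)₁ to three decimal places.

(-0.885, -0.436)

At (-3/2, -1): F = (-1.000, 22.750).
Jacobian J = [[4·p·q - q^2 + 2·q, 2·p^2 - 2·p·q + 2·p], [-10·p·q + 4·p + 2·q, -5·p^2 + 2·p - 1]].
At the point, J = [[3.000, -1.500], [-23.000, -15.250]] (det J = -80.250).
Solving J·Δ = −F gives Δ = (0.615, 0.564).
Then the next iterate is (p, q)₁ = (-0.885, -0.436).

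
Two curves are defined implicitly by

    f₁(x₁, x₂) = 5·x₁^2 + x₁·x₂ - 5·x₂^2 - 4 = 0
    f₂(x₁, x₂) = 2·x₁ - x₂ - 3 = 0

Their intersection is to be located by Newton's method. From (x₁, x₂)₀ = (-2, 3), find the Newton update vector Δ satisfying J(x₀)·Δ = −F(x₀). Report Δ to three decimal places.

At (-2, 3): F = (-35.000, -10.000).
Jacobian J = [[10·x₁ + x₂, x₁ - 10·x₂], [2, -1]].
At the point, J = [[-17.000, -32.000], [2.000, -1.000]] (det J = 81.000).
Solving J·Δ = −F gives Δ = (3.519, -2.963).

(3.519, -2.963)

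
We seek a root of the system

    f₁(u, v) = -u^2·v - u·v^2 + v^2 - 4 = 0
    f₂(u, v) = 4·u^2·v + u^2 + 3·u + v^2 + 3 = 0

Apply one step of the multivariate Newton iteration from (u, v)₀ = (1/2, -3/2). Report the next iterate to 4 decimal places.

(7.8125, -6.0625)

At (1/2, -3/2): F = (-2.5000, 5.5000).
Jacobian J = [[-2·u·v - v^2, -u^2 - 2·u·v + 2·v], [8·u·v + 2·u + 3, 4·u^2 + 2·v]].
At the point, J = [[-0.7500, -1.7500], [-2.0000, -2.0000]] (det J = -2.0000).
Solving J·Δ = −F gives Δ = (7.3125, -4.5625).
Then the next iterate is (u, v)₁ = (7.8125, -6.0625).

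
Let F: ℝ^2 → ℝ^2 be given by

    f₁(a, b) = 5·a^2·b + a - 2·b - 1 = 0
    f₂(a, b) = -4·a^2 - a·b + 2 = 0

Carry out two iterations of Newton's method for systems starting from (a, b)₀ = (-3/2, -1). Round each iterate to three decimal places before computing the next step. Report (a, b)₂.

At (-3/2, -1): F = (-11.750, -8.500).
Jacobian J = [[10·a·b + 1, 5·a^2 - 2], [-8·a - b, -a]].
At the point, J = [[16.000, 9.250], [13.000, 1.500]] (det J = -96.250).
Solving J·Δ = −F gives Δ = (0.634, 0.174).
Then the next iterate is (a, b)₁ = (-0.866, -0.826).
Round to (-0.866, -0.826) and repeat: F = (-3.31132, -1.71514), J = [[8.15316, 1.74978], [7.754, 0.866]].
Δ = (0.021, 1.797), so (a, b)₂ = (-0.845, 0.971).

(-0.845, 0.971)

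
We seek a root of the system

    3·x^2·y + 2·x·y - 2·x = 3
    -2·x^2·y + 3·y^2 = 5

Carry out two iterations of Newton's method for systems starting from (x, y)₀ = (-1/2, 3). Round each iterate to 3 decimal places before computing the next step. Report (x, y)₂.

(-0.935, 1.648)

At (-1/2, 3): F = (-2.750, 20.500).
Jacobian J = [[6·x·y + 2·y - 2, 3·x^2 + 2·x], [-4·x·y, -2·x^2 + 6·y]].
At the point, J = [[-5.000, -0.250], [6.000, 17.500]] (det J = -86.000).
Solving J·Δ = −F gives Δ = (-0.500, -1.000).
Then the next iterate is (x, y)₁ = (-1.000, 2.000).
Round to (-1.000, 2.000) and repeat: F = (1.000, 3.000), J = [[-10.000, 1.000], [8.000, 10.000]].
Δ = (0.065, -0.352), so (x, y)₂ = (-0.935, 1.648).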